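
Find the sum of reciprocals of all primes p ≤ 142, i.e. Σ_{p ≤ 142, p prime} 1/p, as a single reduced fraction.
Σ 1/p = 18825509850919239131453102166593625244431364344421618363/10014646650599190067509233131649940057366334653200433090

π(142) = 34, so the primes ≤ 142 are [2, 3, 5, 7, 11, 13, 17, 19, 23, 29, 31, 37, 41, 43, 47, 53, 59, 61, 67, 71, 73, 79, 83, 89, 97, 101, 103, 107, 109, 113, 127, 131, 137, 139]. Summing 1/p over these primes: 18825509850919239131453102166593625244431364344421618363/10014646650599190067509233131649940057366334653200433090 ≈ 1.8798. Mertens estimate ln ln(142) + 0.2615 ≈ 1.8621.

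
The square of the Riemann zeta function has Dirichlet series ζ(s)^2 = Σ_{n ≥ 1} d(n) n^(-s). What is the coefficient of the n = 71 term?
d(71) = 2

ζ(s)^2 = (Σ 1/m^s)(Σ 1/k^s). The coefficient of 1/n^s in the product is the number of ordered pairs (m, k) with mk = n, which equals d(n). For n = 71, divisors are [1, 71], so d(71) = 2.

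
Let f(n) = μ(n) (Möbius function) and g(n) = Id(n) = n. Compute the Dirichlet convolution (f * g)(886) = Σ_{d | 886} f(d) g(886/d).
(μ * Id)(886) = 442

Divisors of 886: [1, 2, 443, 886]. For each d | 886:
  d = 1: μ(1) · Id(886/1) = 1 · 886 = 886
  d = 2: μ(2) · Id(886/2) = -1 · 443 = -443
  d = 443: μ(443) · Id(886/443) = -1 · 2 = -2
  d = 886: μ(886) · Id(886/886) = 1 · 1 = 1
Summing: (μ * Id)(886) = 886 + -443 + -2 + 1 = 442.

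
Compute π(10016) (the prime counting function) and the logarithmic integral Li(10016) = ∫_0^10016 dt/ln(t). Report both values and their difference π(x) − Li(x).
π(10016) = 1231;  Li(10016) ≈ 1247.87;  π(x) − Li(x) ≈ -16.87.

Direct count of primes ≤ 10016 gives π(10016) = 1231. Numerical evaluation of the logarithmic integral gives Li(10016) ≈ 1247.87. The difference π(x) − Li(x) ≈ -16.87 is typically negative for small/moderate x (Li(x) overestimates), though Littlewood's theorem shows this sign changes infinitely often.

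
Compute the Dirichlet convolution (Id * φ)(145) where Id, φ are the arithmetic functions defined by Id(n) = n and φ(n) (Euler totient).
(Id * φ)(145) = 513

Divisors of 145: [1, 5, 29, 145]. For each d | 145:
  d = 1: Id(1) · φ(145/1) = 1 · 112 = 112
  d = 5: Id(5) · φ(145/5) = 5 · 28 = 140
  d = 29: Id(29) · φ(145/29) = 29 · 4 = 116
  d = 145: Id(145) · φ(145/145) = 145 · 1 = 145
Summing: (Id * φ)(145) = 112 + 140 + 116 + 145 = 513.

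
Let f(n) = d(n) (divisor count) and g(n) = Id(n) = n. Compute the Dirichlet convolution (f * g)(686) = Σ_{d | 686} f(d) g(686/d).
(d * Id)(686) = 1864

Divisors of 686: [1, 2, 7, 14, 49, 98, 343, 686]. For each d | 686:
  d = 1: d(1) · Id(686/1) = 1 · 686 = 686
  d = 2: d(2) · Id(686/2) = 2 · 343 = 686
  d = 7: d(7) · Id(686/7) = 2 · 98 = 196
  d = 14: d(14) · Id(686/14) = 4 · 49 = 196
  d = 49: d(49) · Id(686/49) = 3 · 14 = 42
  d = 98: d(98) · Id(686/98) = 6 · 7 = 42
  d = 343: d(343) · Id(686/343) = 4 · 2 = 8
  d = 686: d(686) · Id(686/686) = 8 · 1 = 8
Summing: (d * Id)(686) = 686 + 686 + 196 + 196 + 42 + 42 + 8 + 8 = 1864.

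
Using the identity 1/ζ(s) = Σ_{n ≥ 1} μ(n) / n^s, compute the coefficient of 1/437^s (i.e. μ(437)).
μ(437) = 1

Factor n = 437 = 19 · 23. μ(n) = 0 if any exponent ≥ 2 (not squarefree); otherwise μ(n) = (−1)^{ω(n)} where ω(n) is the number of distinct prime factors. Applying: μ(437) = 1.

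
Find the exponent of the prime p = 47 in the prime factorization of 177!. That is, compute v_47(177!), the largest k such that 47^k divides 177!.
v_47(177!) = 3

Legendre's formula: v_p(n!) = Σ_{k ≥ 1} ⌊n / p^k⌋. For p = 47, n = 177, the terms are:
  ⌊177/47^1⌋ = ⌊177/47⌋ = 3
(the next term ⌊177/47^2⌋ = 0, terminating the sum). Summing: v_47(177!) = 3 = 3.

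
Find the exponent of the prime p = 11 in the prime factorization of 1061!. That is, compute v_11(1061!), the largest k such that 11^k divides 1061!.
v_11(1061!) = 104

Legendre's formula: v_p(n!) = Σ_{k ≥ 1} ⌊n / p^k⌋. For p = 11, n = 1061, the terms are:
  ⌊1061/11^1⌋ = ⌊1061/11⌋ = 96
  ⌊1061/11^2⌋ = ⌊1061/121⌋ = 8
(the next term ⌊1061/11^3⌋ = 0, terminating the sum). Summing: v_11(1061!) = 96 + 8 = 104.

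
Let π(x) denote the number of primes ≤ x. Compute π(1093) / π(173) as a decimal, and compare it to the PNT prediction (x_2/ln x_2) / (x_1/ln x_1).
π(1093)/π(173) = 183/40 ≈ 4.5750;  PNT prediction ≈ 4.6534.

π(173) = 40 and π(1093) = 183, so π(1093)/π(173) ≈ 4.5750. The PNT-predicted ratio is (1093/ln(1093)) / (173/ln(173)) ≈ 4.6534. The two agree to within a few percent, as expected.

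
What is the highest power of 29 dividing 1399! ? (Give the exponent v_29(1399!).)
v_29(1399!) = 49

Legendre's formula: v_p(n!) = Σ_{k ≥ 1} ⌊n / p^k⌋. For p = 29, n = 1399, the terms are:
  ⌊1399/29^1⌋ = ⌊1399/29⌋ = 48
  ⌊1399/29^2⌋ = ⌊1399/841⌋ = 1
(the next term ⌊1399/29^3⌋ = 0, terminating the sum). Summing: v_29(1399!) = 48 + 1 = 49.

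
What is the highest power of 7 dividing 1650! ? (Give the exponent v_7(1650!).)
v_7(1650!) = 272

Legendre's formula: v_p(n!) = Σ_{k ≥ 1} ⌊n / p^k⌋. For p = 7, n = 1650, the terms are:
  ⌊1650/7^1⌋ = ⌊1650/7⌋ = 235
  ⌊1650/7^2⌋ = ⌊1650/49⌋ = 33
  ⌊1650/7^3⌋ = ⌊1650/343⌋ = 4
(the next term ⌊1650/7^4⌋ = 0, terminating the sum). Summing: v_7(1650!) = 235 + 33 + 4 = 272.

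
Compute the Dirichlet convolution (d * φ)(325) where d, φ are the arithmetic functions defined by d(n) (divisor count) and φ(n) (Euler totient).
(d * φ)(325) = 434

Divisors of 325: [1, 5, 13, 25, 65, 325]. For each d | 325:
  d = 1: d(1) · φ(325/1) = 1 · 240 = 240
  d = 5: d(5) · φ(325/5) = 2 · 48 = 96
  d = 13: d(13) · φ(325/13) = 2 · 20 = 40
  d = 25: d(25) · φ(325/25) = 3 · 12 = 36
  d = 65: d(65) · φ(325/65) = 4 · 4 = 16
  d = 325: d(325) · φ(325/325) = 6 · 1 = 6
Summing: (d * φ)(325) = 240 + 96 + 40 + 36 + 16 + 6 = 434.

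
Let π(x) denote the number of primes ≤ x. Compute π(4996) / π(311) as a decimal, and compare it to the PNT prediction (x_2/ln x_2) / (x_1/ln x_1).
π(4996)/π(311) = 668/64 ≈ 10.4375;  PNT prediction ≈ 10.8269.

π(311) = 64 and π(4996) = 668, so π(4996)/π(311) ≈ 10.4375. The PNT-predicted ratio is (4996/ln(4996)) / (311/ln(311)) ≈ 10.8269. The two agree to within a few percent, as expected.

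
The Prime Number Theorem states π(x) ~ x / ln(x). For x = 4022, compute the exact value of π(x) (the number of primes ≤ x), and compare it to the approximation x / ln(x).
π(4022) = 556;  x/ln(x) ≈ 484.61;  relative error ≈ 12.84%.

Directly count primes up to 4022: π(4022) = 556. The PNT approximation gives 4022/ln(4022) ≈ 4022/8.29953 ≈ 484.61. Relative error (π(x) − x/ln(x)) / π(x) ≈ 12.84%; the approximation is known to undercount slightly (Li(x) is a better estimate).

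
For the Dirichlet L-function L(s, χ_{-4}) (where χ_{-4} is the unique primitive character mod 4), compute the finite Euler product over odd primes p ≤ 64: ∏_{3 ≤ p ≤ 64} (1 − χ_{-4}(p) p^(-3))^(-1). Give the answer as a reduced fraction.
∏ = 126115667482028600084463789626710364805572778792731/130156894276470431285217911893722225289762827141120

The odd primes p ≤ 64 are [3, 5, 7, 11, 13, 17, 19, 23, 29, 31, 37, 41, 43, 47, 53, 59, 61]. For each, χ(p) = 1 if p ≡ 1 mod 4, χ(p) = −1 if p ≡ 3 mod 4. Taking (1 − χ(p)/p^3)^(-1) = p^3/(p^3 − χ(p)): (1 − (-1)/3^3)^(-1) · (1 − (1)/5^3)^(-1) · (1 − (-1)/7^3)^(-1) · (1 − (-1)/11^3)^(-1) · (1 − (1)/13^3)^(-1) · (1 − (1)/17^3)^(-1) · (1 − (-1)/19^3)^(-1) · (1 − (-1)/23^3)^(-1) · (1 − (1)/29^3)^(-1) · (1 − (-1)/31^3)^(-1) · (1 − (1)/37^3)^(-1) · (1 − (1)/41^3)^(-1) · (1 − (-1)/43^3)^(-1) · (1 − (-1)/47^3)^(-1) · (1 − (1)/53^3)^(-1) · (1 − (-1)/59^3)^(-1) · (1 − (1)/61^3)^(-1) = 126115667482028600084463789626710364805572778792731/130156894276470431285217911893722225289762827141120.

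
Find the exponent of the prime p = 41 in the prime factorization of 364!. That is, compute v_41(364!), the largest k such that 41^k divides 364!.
v_41(364!) = 8

Legendre's formula: v_p(n!) = Σ_{k ≥ 1} ⌊n / p^k⌋. For p = 41, n = 364, the terms are:
  ⌊364/41^1⌋ = ⌊364/41⌋ = 8
(the next term ⌊364/41^2⌋ = 0, terminating the sum). Summing: v_41(364!) = 8 = 8.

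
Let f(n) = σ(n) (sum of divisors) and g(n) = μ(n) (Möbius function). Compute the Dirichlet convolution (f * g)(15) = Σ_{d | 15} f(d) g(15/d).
(σ * μ)(15) = 15

Divisors of 15: [1, 3, 5, 15]. For each d | 15:
  d = 1: σ(1) · μ(15/1) = 1 · 1 = 1
  d = 3: σ(3) · μ(15/3) = 4 · -1 = -4
  d = 5: σ(5) · μ(15/5) = 6 · -1 = -6
  d = 15: σ(15) · μ(15/15) = 24 · 1 = 24
Summing: (σ * μ)(15) = 1 + -4 + -6 + 24 = 15.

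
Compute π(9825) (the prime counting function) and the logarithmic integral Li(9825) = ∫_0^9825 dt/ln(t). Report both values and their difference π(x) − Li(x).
π(9825) = 1211;  Li(9825) ≈ 1227.12;  π(x) − Li(x) ≈ -16.12.

Direct count of primes ≤ 9825 gives π(9825) = 1211. Numerical evaluation of the logarithmic integral gives Li(9825) ≈ 1227.12. The difference π(x) − Li(x) ≈ -16.12 is typically negative for small/moderate x (Li(x) overestimates), though Littlewood's theorem shows this sign changes infinitely often.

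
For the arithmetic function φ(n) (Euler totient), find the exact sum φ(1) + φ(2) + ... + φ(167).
Σ_{n ≤ 167} φ(n) = 8562

Compute φ(n) for each 1 ≤ n ≤ 167: φ(1) = 1, φ(2) = 1, φ(3) = 2, φ(4) = 2, φ(5) = 4, φ(6) = 2, φ(7) = 6, φ(8) = 4, φ(9) = 6, φ(10) = 4, φ(11) = 10, φ(12) = 4, φ(13) = 12, φ(14) = 6, φ(15) = 8, φ(16) = 8, φ(17) = 16, φ(18) = 6, φ(19) = 18, φ(20) = 8, φ(21) = 12, φ(22) = 10, φ(23) = 22, φ(24) = 8, φ(25) = 20, φ(26) = 12, φ(27) = 18, φ(28) = 12, φ(29) = 28, φ(30) = 8, φ(31) = 30, φ(32) = 16, φ(33) = 20, φ(34) = 16, φ(35) = 24, φ(36) = 12, φ(37) = 36, φ(38) = 18, φ(39) = 24, φ(40) = 16, φ(41) = 40, φ(42) = 12, φ(43) = 42, φ(44) = 20, φ(45) = 24, φ(46) = 22, φ(47) = 46, φ(48) = 16, φ(49) = 42, φ(50) = 20, φ(51) = 32, φ(52) = 24, φ(53) = 52, φ(54) = 18, φ(55) = 40, φ(56) = 24, φ(57) = 36, φ(58) = 28, φ(59) = 58, φ(60) = 16, φ(61) = 60, φ(62) = 30, φ(63) = 36, φ(64) = 32, φ(65) = 48, φ(66) = 20, φ(67) = 66, φ(68) = 32, φ(69) = 44, φ(70) = 24, φ(71) = 70, φ(72) = 24, φ(73) = 72, φ(74) = 36, φ(75) = 40, φ(76) = 36, φ(77) = 60, φ(78) = 24, φ(79) = 78, φ(80) = 32, φ(81) = 54, φ(82) = 40, φ(83) = 82, φ(84) = 24, φ(85) = 64, φ(86) = 42, φ(87) = 56, φ(88) = 40, φ(89) = 88, φ(90) = 24, φ(91) = 72, φ(92) = 44, φ(93) = 60, φ(94) = 46, φ(95) = 72, φ(96) = 32, φ(97) = 96, φ(98) = 42, φ(99) = 60, φ(100) = 40, φ(101) = 100, φ(102) = 32, φ(103) = 102, φ(104) = 48, φ(105) = 48, φ(106) = 52, φ(107) = 106, φ(108) = 36, φ(109) = 108, φ(110) = 40, φ(111) = 72, φ(112) = 48, φ(113) = 112, φ(114) = 36, φ(115) = 88, φ(116) = 56, φ(117) = 72, φ(118) = 58, φ(119) = 96, φ(120) = 32, φ(121) = 110, φ(122) = 60, φ(123) = 80, φ(124) = 60, φ(125) = 100, φ(126) = 36, φ(127) = 126, φ(128) = 64, φ(129) = 84, φ(130) = 48, φ(131) = 130, φ(132) = 40, φ(133) = 108, φ(134) = 66, φ(135) = 72, φ(136) = 64, φ(137) = 136, φ(138) = 44, φ(139) = 138, φ(140) = 48, φ(141) = 92, φ(142) = 70, φ(143) = 120, φ(144) = 48, φ(145) = 112, φ(146) = 72, φ(147) = 84, φ(148) = 72, φ(149) = 148, φ(150) = 40, φ(151) = 150, φ(152) = 72, φ(153) = 96, φ(154) = 60, φ(155) = 120, φ(156) = 48, φ(157) = 156, φ(158) = 78, φ(159) = 104, φ(160) = 64, φ(161) = 132, φ(162) = 54, φ(163) = 162, φ(164) = 80, φ(165) = 80, φ(166) = 82, φ(167) = 166. Summing all 167 values: 8562. (Average order: Σ_{n ≤ x} φ(n) ~ (3/π²) x². For x = 167, (3/π²)·167² ≈ 8477.24.)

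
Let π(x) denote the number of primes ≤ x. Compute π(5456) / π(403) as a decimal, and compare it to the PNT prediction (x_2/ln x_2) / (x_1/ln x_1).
π(5456)/π(403) = 721/79 ≈ 9.1266;  PNT prediction ≈ 9.4389.

π(403) = 79 and π(5456) = 721, so π(5456)/π(403) ≈ 9.1266. The PNT-predicted ratio is (5456/ln(5456)) / (403/ln(403)) ≈ 9.4389. The two agree to within a few percent, as expected.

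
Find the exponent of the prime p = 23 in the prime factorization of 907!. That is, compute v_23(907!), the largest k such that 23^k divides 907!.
v_23(907!) = 40

Legendre's formula: v_p(n!) = Σ_{k ≥ 1} ⌊n / p^k⌋. For p = 23, n = 907, the terms are:
  ⌊907/23^1⌋ = ⌊907/23⌋ = 39
  ⌊907/23^2⌋ = ⌊907/529⌋ = 1
(the next term ⌊907/23^3⌋ = 0, terminating the sum). Summing: v_23(907!) = 39 + 1 = 40.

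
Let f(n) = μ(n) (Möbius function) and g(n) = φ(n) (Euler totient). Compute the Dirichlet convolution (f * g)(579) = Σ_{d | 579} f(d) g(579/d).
(μ * φ)(579) = 191

Divisors of 579: [1, 3, 193, 579]. For each d | 579:
  d = 1: μ(1) · φ(579/1) = 1 · 384 = 384
  d = 3: μ(3) · φ(579/3) = -1 · 192 = -192
  d = 193: μ(193) · φ(579/193) = -1 · 2 = -2
  d = 579: μ(579) · φ(579/579) = 1 · 1 = 1
Summing: (μ * φ)(579) = 384 + -192 + -2 + 1 = 191.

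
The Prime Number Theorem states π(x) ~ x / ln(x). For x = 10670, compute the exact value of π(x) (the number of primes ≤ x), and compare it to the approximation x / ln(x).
π(10670) = 1302;  x/ln(x) ≈ 1150.38;  relative error ≈ 11.65%.

Directly count primes up to 10670: π(10670) = 1302. The PNT approximation gives 10670/ln(10670) ≈ 10670/9.27519 ≈ 1150.38. Relative error (π(x) − x/ln(x)) / π(x) ≈ 11.65%; the approximation is known to undercount slightly (Li(x) is a better estimate).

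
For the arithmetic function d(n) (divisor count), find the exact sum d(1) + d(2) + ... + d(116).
Σ_{n ≤ 116} d(n) = 572

Compute d(n) for each 1 ≤ n ≤ 116: d(1) = 1, d(2) = 2, d(3) = 2, d(4) = 3, d(5) = 2, d(6) = 4, d(7) = 2, d(8) = 4, d(9) = 3, d(10) = 4, d(11) = 2, d(12) = 6, d(13) = 2, d(14) = 4, d(15) = 4, d(16) = 5, d(17) = 2, d(18) = 6, d(19) = 2, d(20) = 6, d(21) = 4, d(22) = 4, d(23) = 2, d(24) = 8, d(25) = 3, d(26) = 4, d(27) = 4, d(28) = 6, d(29) = 2, d(30) = 8, d(31) = 2, d(32) = 6, d(33) = 4, d(34) = 4, d(35) = 4, d(36) = 9, d(37) = 2, d(38) = 4, d(39) = 4, d(40) = 8, d(41) = 2, d(42) = 8, d(43) = 2, d(44) = 6, d(45) = 6, d(46) = 4, d(47) = 2, d(48) = 10, d(49) = 3, d(50) = 6, d(51) = 4, d(52) = 6, d(53) = 2, d(54) = 8, d(55) = 4, d(56) = 8, d(57) = 4, d(58) = 4, d(59) = 2, d(60) = 12, d(61) = 2, d(62) = 4, d(63) = 6, d(64) = 7, d(65) = 4, d(66) = 8, d(67) = 2, d(68) = 6, d(69) = 4, d(70) = 8, d(71) = 2, d(72) = 12, d(73) = 2, d(74) = 4, d(75) = 6, d(76) = 6, d(77) = 4, d(78) = 8, d(79) = 2, d(80) = 10, d(81) = 5, d(82) = 4, d(83) = 2, d(84) = 12, d(85) = 4, d(86) = 4, d(87) = 4, d(88) = 8, d(89) = 2, d(90) = 12, d(91) = 4, d(92) = 6, d(93) = 4, d(94) = 4, d(95) = 4, d(96) = 12, d(97) = 2, d(98) = 6, d(99) = 6, d(100) = 9, d(101) = 2, d(102) = 8, d(103) = 2, d(104) = 8, d(105) = 8, d(106) = 4, d(107) = 2, d(108) = 12, d(109) = 2, d(110) = 8, d(111) = 4, d(112) = 10, d(113) = 2, d(114) = 8, d(115) = 4, d(116) = 6. Summing all 116 values: 572. (Dirichlet's divisor formula: Σ_{n ≤ x} d(n) = x ln(x) + (2γ − 1) x + O(√x). For x = 116, the asymptotic estimate is ≈ 569.33.)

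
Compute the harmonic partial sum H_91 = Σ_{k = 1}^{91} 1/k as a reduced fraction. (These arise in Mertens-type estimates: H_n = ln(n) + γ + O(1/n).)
H_91 = 3661081314759399341652108474601318124261/718766754945489455304472257065075294400

Direct summation: H_91 = 1 + 1/2 + ... + 1/91. The least common denominator is lcm(1, ..., 91) = 718766754945489455304472257065075294400; over this denominator the numerator is 718766754945489455304472257065075294400 + 359383377472744727652236128532537647200 + 239588918315163151768157419021691764800 + 179691688736372363826118064266268823600 + 143753350989097891060894451413015058880 + 119794459157581575884078709510845882400 + 102680964992212779329210322437867899200 + 89845844368186181913059032133134411800 + 79862972771721050589385806340563921600 + 71876675494548945530447225706507529440 + 65342432267771768664042932460461390400 + 59897229578790787942039354755422941200 + 55289750380422265792651712081928868800 + 51340482496106389664605161218933949600 + 47917783663032630353631483804338352960 + 44922922184093090956529516066567205900 + 42280397349734673841439544533239723200 + 39931486385860525294692903170281960800 + 37829829207657339752866960898161857600 + 35938337747274472765223612853253764720 + 34226988330737593109736774145955966400 + 32671216133885884332021466230230695200 + 31250728475890845882803141611525012800 + 29948614789395393971019677377711470600 + 28750670197819578212178890282603011776 + 27644875190211132896325856040964434400 + 26620990923907016863128602113521307200 + 25670241248053194832302580609466974800 + 24785060515361705355326629553968113600 + 23958891831516315176815741902169176480 + 23186024353080305009821685711776622400 + 22461461092046545478264758033283602950 + 21780810755923922888014310820153796800 + 21140198674867336920719772266619861600 + 20536192998442555865842064487573579840 + 19965743192930262647346451585140980400 + 19426128512040255548769520461218251200 + 18914914603828669876433480449080928800 + 18429916793474088597550570693976289600 + 17969168873637236382611806426626882360 + 17530896462085108665962737977196958400 + 17113494165368796554868387072977983200 + 16715505928964871053592378071280820800 + 16335608066942942166010733115115347600 + 15972594554344210117877161268112784320 + 15625364237945422941401570805762506400 + 15292909679691265006478133129044155200 + 14974307394697696985509838688855735300 + 14668709284601825618458617491123985600 + 14375335098909789106089445141301505888 + 14093465783244891280479848177746574400 + 13822437595105566448162928020482217200 + 13561636885763951986876835038963684800 + 13310495461953508431564301056760653600 + 13068486453554353732808586492092278080 + 12835120624026597416151290304733487400 + 12609943069219113250955653632720619200 + 12392530257680852677663314776984056800 + 12182487371957448394991055204492801600 + 11979445915758157588407870951084588240 + 11783061556483433693515938640411070400 + 11593012176540152504910842855888311200 + 11408996110245864369912258048651988800 + 11230730546023272739132379016641801475 + 11057950076084453158530342416385773760 + 10890405377961961444007155410076898400 + 10727862014111782914992123239777243200 + 10570099337433668460359886133309930800 + 10416909491963615294267713870508337600 + 10268096499221277932921032243786789920 + 10123475421767457116964397986832046400 + 9982871596465131323673225792570490200 + 9846119930760129524718798041987332800 + 9713064256020127774384760230609125600 + 9583556732606526070726296760867670592 + 9457457301914334938216740224540464400 + 9334633181110252666291847494351627200 + 9214958396737044298775285346988144800 + 9098313353740372851955345026140193600 + 8984584436818618191305903213313441180 + 8873663641302338954376200704507102400 + 8765448231042554332981368988598479200 + 8659840421029993437403280205603316800 + 8556747082684398277434193536488991600 + 8456079469946934768287908906647944640 + 8357752964482435526796189035640410400 + 8261686838453901785108876517989371200 + 8167804033471471083005366557557673800 + 8076030954443701744994070304101969600 + 7986297277172105058938580634056392160 + 7898535768631752256093101725989838400 = 3661081314759399341652108474601318124261, so H_91 = 3661081314759399341652108474601318124261/718766754945489455304472257065075294400 (already in lowest terms) ≈ 5.09356. (The PNT-adjacent estimate ln(91) + γ ≈ 5.08808 matches within O(1/n).)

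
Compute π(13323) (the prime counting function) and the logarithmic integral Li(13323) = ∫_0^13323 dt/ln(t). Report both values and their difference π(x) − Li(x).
π(13323) = 1581;  Li(13323) ≈ 1601.16;  π(x) − Li(x) ≈ -20.16.

Direct count of primes ≤ 13323 gives π(13323) = 1581. Numerical evaluation of the logarithmic integral gives Li(13323) ≈ 1601.16. The difference π(x) − Li(x) ≈ -20.16 is typically negative for small/moderate x (Li(x) overestimates), though Littlewood's theorem shows this sign changes infinitely often.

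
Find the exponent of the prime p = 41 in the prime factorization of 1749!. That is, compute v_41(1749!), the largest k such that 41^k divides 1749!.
v_41(1749!) = 43

Legendre's formula: v_p(n!) = Σ_{k ≥ 1} ⌊n / p^k⌋. For p = 41, n = 1749, the terms are:
  ⌊1749/41^1⌋ = ⌊1749/41⌋ = 42
  ⌊1749/41^2⌋ = ⌊1749/1681⌋ = 1
(the next term ⌊1749/41^3⌋ = 0, terminating the sum). Summing: v_41(1749!) = 42 + 1 = 43.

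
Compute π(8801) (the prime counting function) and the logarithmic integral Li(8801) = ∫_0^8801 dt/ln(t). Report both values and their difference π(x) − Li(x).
π(8801) = 1095;  Li(8801) ≈ 1115.07;  π(x) − Li(x) ≈ -20.07.

Direct count of primes ≤ 8801 gives π(8801) = 1095. Numerical evaluation of the logarithmic integral gives Li(8801) ≈ 1115.07. The difference π(x) − Li(x) ≈ -20.07 is typically negative for small/moderate x (Li(x) overestimates), though Littlewood's theorem shows this sign changes infinitely often.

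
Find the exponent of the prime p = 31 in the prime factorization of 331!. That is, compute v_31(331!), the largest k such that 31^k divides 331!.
v_31(331!) = 10

Legendre's formula: v_p(n!) = Σ_{k ≥ 1} ⌊n / p^k⌋. For p = 31, n = 331, the terms are:
  ⌊331/31^1⌋ = ⌊331/31⌋ = 10
(the next term ⌊331/31^2⌋ = 0, terminating the sum). Summing: v_31(331!) = 10 = 10.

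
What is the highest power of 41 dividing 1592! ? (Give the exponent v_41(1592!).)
v_41(1592!) = 38

Legendre's formula: v_p(n!) = Σ_{k ≥ 1} ⌊n / p^k⌋. For p = 41, n = 1592, the terms are:
  ⌊1592/41^1⌋ = ⌊1592/41⌋ = 38
(the next term ⌊1592/41^2⌋ = 0, terminating the sum). Summing: v_41(1592!) = 38 = 38.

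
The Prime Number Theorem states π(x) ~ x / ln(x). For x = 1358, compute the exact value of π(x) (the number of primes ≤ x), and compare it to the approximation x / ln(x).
π(1358) = 217;  x/ln(x) ≈ 188.25;  relative error ≈ 13.25%.

Directly count primes up to 1358: π(1358) = 217. The PNT approximation gives 1358/ln(1358) ≈ 1358/7.21377 ≈ 188.25. Relative error (π(x) − x/ln(x)) / π(x) ≈ 13.25%; the approximation is known to undercount slightly (Li(x) is a better estimate).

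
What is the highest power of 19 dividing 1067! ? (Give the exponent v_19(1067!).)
v_19(1067!) = 58

Legendre's formula: v_p(n!) = Σ_{k ≥ 1} ⌊n / p^k⌋. For p = 19, n = 1067, the terms are:
  ⌊1067/19^1⌋ = ⌊1067/19⌋ = 56
  ⌊1067/19^2⌋ = ⌊1067/361⌋ = 2
(the next term ⌊1067/19^3⌋ = 0, terminating the sum). Summing: v_19(1067!) = 56 + 2 = 58.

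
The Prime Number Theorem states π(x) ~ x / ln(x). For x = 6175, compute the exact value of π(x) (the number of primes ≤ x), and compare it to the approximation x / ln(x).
π(6175) = 804;  x/ln(x) ≈ 707.47;  relative error ≈ 12.01%.

Directly count primes up to 6175: π(6175) = 804. The PNT approximation gives 6175/ln(6175) ≈ 6175/8.72826 ≈ 707.47. Relative error (π(x) − x/ln(x)) / π(x) ≈ 12.01%; the approximation is known to undercount slightly (Li(x) is a better estimate).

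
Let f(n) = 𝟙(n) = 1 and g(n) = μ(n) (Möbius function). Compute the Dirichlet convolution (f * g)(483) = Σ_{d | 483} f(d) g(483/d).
(𝟙 * μ)(483) = 0

Divisors of 483: [1, 3, 7, 21, 23, 69, 161, 483]. For each d | 483:
  d = 1: 𝟙(1) · μ(483/1) = 1 · -1 = -1
  d = 3: 𝟙(3) · μ(483/3) = 1 · 1 = 1
  d = 7: 𝟙(7) · μ(483/7) = 1 · 1 = 1
  d = 21: 𝟙(21) · μ(483/21) = 1 · -1 = -1
  d = 23: 𝟙(23) · μ(483/23) = 1 · 1 = 1
  d = 69: 𝟙(69) · μ(483/69) = 1 · -1 = -1
  d = 161: 𝟙(161) · μ(483/161) = 1 · -1 = -1
  d = 483: 𝟙(483) · μ(483/483) = 1 · 1 = 1
Summing: (𝟙 * μ)(483) = -1 + 1 + 1 + -1 + 1 + -1 + -1 + 1 = 0.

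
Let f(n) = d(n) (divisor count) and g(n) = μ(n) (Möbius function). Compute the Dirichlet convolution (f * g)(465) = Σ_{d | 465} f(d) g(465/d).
(d * μ)(465) = 1

Divisors of 465: [1, 3, 5, 15, 31, 93, 155, 465]. For each d | 465:
  d = 1: d(1) · μ(465/1) = 1 · -1 = -1
  d = 3: d(3) · μ(465/3) = 2 · 1 = 2
  d = 5: d(5) · μ(465/5) = 2 · 1 = 2
  d = 15: d(15) · μ(465/15) = 4 · -1 = -4
  d = 31: d(31) · μ(465/31) = 2 · 1 = 2
  d = 93: d(93) · μ(465/93) = 4 · -1 = -4
  d = 155: d(155) · μ(465/155) = 4 · -1 = -4
  d = 465: d(465) · μ(465/465) = 8 · 1 = 8
Summing: (d * μ)(465) = -1 + 2 + 2 + -4 + 2 + -4 + -4 + 8 = 1.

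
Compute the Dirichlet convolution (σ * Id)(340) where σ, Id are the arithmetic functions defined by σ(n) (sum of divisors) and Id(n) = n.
(σ * Id)(340) = 6545

Divisors of 340: [1, 2, 4, 5, 10, 17, 20, 34, 68, 85, 170, 340]. For each d | 340:
  d = 1: σ(1) · Id(340/1) = 1 · 340 = 340
  d = 2: σ(2) · Id(340/2) = 3 · 170 = 510
  d = 4: σ(4) · Id(340/4) = 7 · 85 = 595
  d = 5: σ(5) · Id(340/5) = 6 · 68 = 408
  d = 10: σ(10) · Id(340/10) = 18 · 34 = 612
  d = 17: σ(17) · Id(340/17) = 18 · 20 = 360
  d = 20: σ(20) · Id(340/20) = 42 · 17 = 714
  d = 34: σ(34) · Id(340/34) = 54 · 10 = 540
  d = 68: σ(68) · Id(340/68) = 126 · 5 = 630
  d = 85: σ(85) · Id(340/85) = 108 · 4 = 432
  d = 170: σ(170) · Id(340/170) = 324 · 2 = 648
  d = 340: σ(340) · Id(340/340) = 756 · 1 = 756
Summing: (σ * Id)(340) = 340 + 510 + 595 + 408 + 612 + 360 + 714 + 540 + 630 + 432 + 648 + 756 = 6545.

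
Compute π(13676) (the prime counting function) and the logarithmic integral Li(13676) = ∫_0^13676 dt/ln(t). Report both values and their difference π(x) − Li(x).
π(13676) = 1614;  Li(13676) ≈ 1638.28;  π(x) − Li(x) ≈ -24.28.

Direct count of primes ≤ 13676 gives π(13676) = 1614. Numerical evaluation of the logarithmic integral gives Li(13676) ≈ 1638.28. The difference π(x) − Li(x) ≈ -24.28 is typically negative for small/moderate x (Li(x) overestimates), though Littlewood's theorem shows this sign changes infinitely often.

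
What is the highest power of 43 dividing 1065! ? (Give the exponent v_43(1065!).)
v_43(1065!) = 24

Legendre's formula: v_p(n!) = Σ_{k ≥ 1} ⌊n / p^k⌋. For p = 43, n = 1065, the terms are:
  ⌊1065/43^1⌋ = ⌊1065/43⌋ = 24
(the next term ⌊1065/43^2⌋ = 0, terminating the sum). Summing: v_43(1065!) = 24 = 24.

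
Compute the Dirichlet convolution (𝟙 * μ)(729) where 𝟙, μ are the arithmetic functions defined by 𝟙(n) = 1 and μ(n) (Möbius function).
(𝟙 * μ)(729) = 0

Divisors of 729: [1, 3, 9, 27, 81, 243, 729]. For each d | 729:
  d = 1: 𝟙(1) · μ(729/1) = 1 · 0 = 0
  d = 3: 𝟙(3) · μ(729/3) = 1 · 0 = 0
  d = 9: 𝟙(9) · μ(729/9) = 1 · 0 = 0
  d = 27: 𝟙(27) · μ(729/27) = 1 · 0 = 0
  d = 81: 𝟙(81) · μ(729/81) = 1 · 0 = 0
  d = 243: 𝟙(243) · μ(729/243) = 1 · -1 = -1
  d = 729: 𝟙(729) · μ(729/729) = 1 · 1 = 1
Summing: (𝟙 * μ)(729) = 0 + 0 + 0 + 0 + 0 + -1 + 1 = 0.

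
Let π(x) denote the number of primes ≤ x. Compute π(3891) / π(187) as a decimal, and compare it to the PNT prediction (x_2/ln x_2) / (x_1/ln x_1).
π(3891)/π(187) = 539/42 ≈ 12.8333;  PNT prediction ≈ 13.1673.

π(187) = 42 and π(3891) = 539, so π(3891)/π(187) ≈ 12.8333. The PNT-predicted ratio is (3891/ln(3891)) / (187/ln(187)) ≈ 13.1673. The two agree to within a few percent, as expected.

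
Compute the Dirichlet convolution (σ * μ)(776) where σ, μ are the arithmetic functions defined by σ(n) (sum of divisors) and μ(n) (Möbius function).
(σ * μ)(776) = 776

Divisors of 776: [1, 2, 4, 8, 97, 194, 388, 776]. For each d | 776:
  d = 1: σ(1) · μ(776/1) = 1 · 0 = 0
  d = 2: σ(2) · μ(776/2) = 3 · 0 = 0
  d = 4: σ(4) · μ(776/4) = 7 · 1 = 7
  d = 8: σ(8) · μ(776/8) = 15 · -1 = -15
  d = 97: σ(97) · μ(776/97) = 98 · 0 = 0
  d = 194: σ(194) · μ(776/194) = 294 · 0 = 0
  d = 388: σ(388) · μ(776/388) = 686 · -1 = -686
  d = 776: σ(776) · μ(776/776) = 1470 · 1 = 1470
Summing: (σ * μ)(776) = 0 + 0 + 7 + -15 + 0 + 0 + -686 + 1470 = 776.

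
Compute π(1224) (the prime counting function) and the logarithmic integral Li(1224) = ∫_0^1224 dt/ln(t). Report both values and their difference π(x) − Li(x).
π(1224) = 200;  Li(1224) ≈ 209.56;  π(x) − Li(x) ≈ -9.56.

Direct count of primes ≤ 1224 gives π(1224) = 200. Numerical evaluation of the logarithmic integral gives Li(1224) ≈ 209.56. The difference π(x) − Li(x) ≈ -9.56 is typically negative for small/moderate x (Li(x) overestimates), though Littlewood's theorem shows this sign changes infinitely often.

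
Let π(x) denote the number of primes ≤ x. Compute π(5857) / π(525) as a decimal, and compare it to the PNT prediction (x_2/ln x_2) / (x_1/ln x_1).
π(5857)/π(525) = 770/99 ≈ 7.7778;  PNT prediction ≈ 8.0545.

π(525) = 99 and π(5857) = 770, so π(5857)/π(525) ≈ 7.7778. The PNT-predicted ratio is (5857/ln(5857)) / (525/ln(525)) ≈ 8.0545. The two agree to within a few percent, as expected.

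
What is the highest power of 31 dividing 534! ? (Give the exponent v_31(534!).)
v_31(534!) = 17

Legendre's formula: v_p(n!) = Σ_{k ≥ 1} ⌊n / p^k⌋. For p = 31, n = 534, the terms are:
  ⌊534/31^1⌋ = ⌊534/31⌋ = 17
(the next term ⌊534/31^2⌋ = 0, terminating the sum). Summing: v_31(534!) = 17 = 17.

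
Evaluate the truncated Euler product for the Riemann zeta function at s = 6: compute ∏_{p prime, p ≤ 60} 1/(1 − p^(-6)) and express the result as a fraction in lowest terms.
∏ = 4770739572296379656394863241102356173984421633090039451960419477648624277653925987495283/4689410829889825408368231882153932262030763270859585875623809572192922480840433054253056

The primes p ≤ 60 are [2, 3, 5, 7, 11, 13, 17, 19, 23, 29, 31, 37, 41, 43, 47, 53, 59]. For each prime, (1 − 1/p^6)^(-1) = p^6 / (p^6 − 1). The product is (1 − 1/2^6)^(-1), (1 − 1/3^6)^(-1), (1 − 1/5^6)^(-1), (1 − 1/7^6)^(-1), (1 − 1/11^6)^(-1), (1 − 1/13^6)^(-1), (1 − 1/17^6)^(-1), (1 − 1/19^6)^(-1), (1 − 1/23^6)^(-1), (1 − 1/29^6)^(-1), (1 − 1/31^6)^(-1), (1 − 1/37^6)^(-1), (1 − 1/41^6)^(-1), (1 − 1/43^6)^(-1), (1 − 1/47^6)^(-1), (1 − 1/53^6)^(-1), (1 − 1/59^6)^(-1) = ∏ p^6 / (p^6 − 1) = 4770739572296379656394863241102356173984421633090039451960419477648624277653925987495283/4689410829889825408368231882153932262030763270859585875623809572192922480840433054253056.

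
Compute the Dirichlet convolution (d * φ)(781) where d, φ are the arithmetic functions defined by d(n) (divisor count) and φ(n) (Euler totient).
(d * φ)(781) = 864

Divisors of 781: [1, 11, 71, 781]. For each d | 781:
  d = 1: d(1) · φ(781/1) = 1 · 700 = 700
  d = 11: d(11) · φ(781/11) = 2 · 70 = 140
  d = 71: d(71) · φ(781/71) = 2 · 10 = 20
  d = 781: d(781) · φ(781/781) = 4 · 1 = 4
Summing: (d * φ)(781) = 700 + 140 + 20 + 4 = 864.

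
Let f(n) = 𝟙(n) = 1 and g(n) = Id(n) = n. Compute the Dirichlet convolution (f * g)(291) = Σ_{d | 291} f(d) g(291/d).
(𝟙 * Id)(291) = 392

Divisors of 291: [1, 3, 97, 291]. For each d | 291:
  d = 1: 𝟙(1) · Id(291/1) = 1 · 291 = 291
  d = 3: 𝟙(3) · Id(291/3) = 1 · 97 = 97
  d = 97: 𝟙(97) · Id(291/97) = 1 · 3 = 3
  d = 291: 𝟙(291) · Id(291/291) = 1 · 1 = 1
Summing: (𝟙 * Id)(291) = 291 + 97 + 3 + 1 = 392.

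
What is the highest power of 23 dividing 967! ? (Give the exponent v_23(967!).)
v_23(967!) = 43

Legendre's formula: v_p(n!) = Σ_{k ≥ 1} ⌊n / p^k⌋. For p = 23, n = 967, the terms are:
  ⌊967/23^1⌋ = ⌊967/23⌋ = 42
  ⌊967/23^2⌋ = ⌊967/529⌋ = 1
(the next term ⌊967/23^3⌋ = 0, terminating the sum). Summing: v_23(967!) = 42 + 1 = 43.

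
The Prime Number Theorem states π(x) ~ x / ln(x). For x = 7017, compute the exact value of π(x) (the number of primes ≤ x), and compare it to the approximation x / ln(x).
π(7017) = 902;  x/ln(x) ≈ 792.34;  relative error ≈ 12.16%.

Directly count primes up to 7017: π(7017) = 902. The PNT approximation gives 7017/ln(7017) ≈ 7017/8.85609 ≈ 792.34. Relative error (π(x) − x/ln(x)) / π(x) ≈ 12.16%; the approximation is known to undercount slightly (Li(x) is a better estimate).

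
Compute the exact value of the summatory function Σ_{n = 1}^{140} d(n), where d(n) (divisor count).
Σ_{n ≤ 140} d(n) = 719

Compute d(n) for each 1 ≤ n ≤ 140: d(1) = 1, d(2) = 2, d(3) = 2, d(4) = 3, d(5) = 2, d(6) = 4, d(7) = 2, d(8) = 4, d(9) = 3, d(10) = 4, d(11) = 2, d(12) = 6, d(13) = 2, d(14) = 4, d(15) = 4, d(16) = 5, d(17) = 2, d(18) = 6, d(19) = 2, d(20) = 6, d(21) = 4, d(22) = 4, d(23) = 2, d(24) = 8, d(25) = 3, d(26) = 4, d(27) = 4, d(28) = 6, d(29) = 2, d(30) = 8, d(31) = 2, d(32) = 6, d(33) = 4, d(34) = 4, d(35) = 4, d(36) = 9, d(37) = 2, d(38) = 4, d(39) = 4, d(40) = 8, d(41) = 2, d(42) = 8, d(43) = 2, d(44) = 6, d(45) = 6, d(46) = 4, d(47) = 2, d(48) = 10, d(49) = 3, d(50) = 6, d(51) = 4, d(52) = 6, d(53) = 2, d(54) = 8, d(55) = 4, d(56) = 8, d(57) = 4, d(58) = 4, d(59) = 2, d(60) = 12, d(61) = 2, d(62) = 4, d(63) = 6, d(64) = 7, d(65) = 4, d(66) = 8, d(67) = 2, d(68) = 6, d(69) = 4, d(70) = 8, d(71) = 2, d(72) = 12, d(73) = 2, d(74) = 4, d(75) = 6, d(76) = 6, d(77) = 4, d(78) = 8, d(79) = 2, d(80) = 10, d(81) = 5, d(82) = 4, d(83) = 2, d(84) = 12, d(85) = 4, d(86) = 4, d(87) = 4, d(88) = 8, d(89) = 2, d(90) = 12, d(91) = 4, d(92) = 6, d(93) = 4, d(94) = 4, d(95) = 4, d(96) = 12, d(97) = 2, d(98) = 6, d(99) = 6, d(100) = 9, d(101) = 2, d(102) = 8, d(103) = 2, d(104) = 8, d(105) = 8, d(106) = 4, d(107) = 2, d(108) = 12, d(109) = 2, d(110) = 8, d(111) = 4, d(112) = 10, d(113) = 2, d(114) = 8, d(115) = 4, d(116) = 6, d(117) = 6, d(118) = 4, d(119) = 4, d(120) = 16, d(121) = 3, d(122) = 4, d(123) = 4, d(124) = 6, d(125) = 4, d(126) = 12, d(127) = 2, d(128) = 8, d(129) = 4, d(130) = 8, d(131) = 2, d(132) = 12, d(133) = 4, d(134) = 4, d(135) = 8, d(136) = 8, d(137) = 2, d(138) = 8, d(139) = 2, d(140) = 12. Summing all 140 values: 719. (Dirichlet's divisor formula: Σ_{n ≤ x} d(n) = x ln(x) + (2γ − 1) x + O(√x). For x = 140, the asymptotic estimate is ≈ 713.45.)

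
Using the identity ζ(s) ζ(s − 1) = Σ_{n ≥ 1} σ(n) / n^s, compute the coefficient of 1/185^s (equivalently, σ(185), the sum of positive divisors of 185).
σ(185) = 228

In the product (Σ m^0/m^s)(Σ k / k^s) = Σ (Σ_{d | n} d) / n^s, the coefficient of 1/n^s is σ(n) = Σ_{d | n} d. For n = 185, divisors are [1, 5, 37, 185]; summing: σ(185) = 228.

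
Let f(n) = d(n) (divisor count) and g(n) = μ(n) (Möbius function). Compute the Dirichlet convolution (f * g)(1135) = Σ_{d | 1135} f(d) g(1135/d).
(d * μ)(1135) = 1

Divisors of 1135: [1, 5, 227, 1135]. For each d | 1135:
  d = 1: d(1) · μ(1135/1) = 1 · 1 = 1
  d = 5: d(5) · μ(1135/5) = 2 · -1 = -2
  d = 227: d(227) · μ(1135/227) = 2 · -1 = -2
  d = 1135: d(1135) · μ(1135/1135) = 4 · 1 = 4
Summing: (d * μ)(1135) = 1 + -2 + -2 + 4 = 1.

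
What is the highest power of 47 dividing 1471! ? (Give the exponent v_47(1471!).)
v_47(1471!) = 31

Legendre's formula: v_p(n!) = Σ_{k ≥ 1} ⌊n / p^k⌋. For p = 47, n = 1471, the terms are:
  ⌊1471/47^1⌋ = ⌊1471/47⌋ = 31
(the next term ⌊1471/47^2⌋ = 0, terminating the sum). Summing: v_47(1471!) = 31 = 31.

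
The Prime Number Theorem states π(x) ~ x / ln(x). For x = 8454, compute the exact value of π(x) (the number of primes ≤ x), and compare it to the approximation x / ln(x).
π(8454) = 1057;  x/ln(x) ≈ 934.93;  relative error ≈ 11.55%.

Directly count primes up to 8454: π(8454) = 1057. The PNT approximation gives 8454/ln(8454) ≈ 8454/9.04239 ≈ 934.93. Relative error (π(x) − x/ln(x)) / π(x) ≈ 11.55%; the approximation is known to undercount slightly (Li(x) is a better estimate).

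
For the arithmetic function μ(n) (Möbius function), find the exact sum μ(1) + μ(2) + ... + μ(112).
Σ_{n ≤ 112} μ(n) = -4

Compute μ(n) for each 1 ≤ n ≤ 112: μ(1) = 1, μ(2) = -1, μ(3) = -1, μ(4) = 0, μ(5) = -1, μ(6) = 1, μ(7) = -1, μ(8) = 0, μ(9) = 0, μ(10) = 1, μ(11) = -1, μ(12) = 0, μ(13) = -1, μ(14) = 1, μ(15) = 1, μ(16) = 0, μ(17) = -1, μ(18) = 0, μ(19) = -1, μ(20) = 0, μ(21) = 1, μ(22) = 1, μ(23) = -1, μ(24) = 0, μ(25) = 0, μ(26) = 1, μ(27) = 0, μ(28) = 0, μ(29) = -1, μ(30) = -1, μ(31) = -1, μ(32) = 0, μ(33) = 1, μ(34) = 1, μ(35) = 1, μ(36) = 0, μ(37) = -1, μ(38) = 1, μ(39) = 1, μ(40) = 0, μ(41) = -1, μ(42) = -1, μ(43) = -1, μ(44) = 0, μ(45) = 0, μ(46) = 1, μ(47) = -1, μ(48) = 0, μ(49) = 0, μ(50) = 0, μ(51) = 1, μ(52) = 0, μ(53) = -1, μ(54) = 0, μ(55) = 1, μ(56) = 0, μ(57) = 1, μ(58) = 1, μ(59) = -1, μ(60) = 0, μ(61) = -1, μ(62) = 1, μ(63) = 0, μ(64) = 0, μ(65) = 1, μ(66) = -1, μ(67) = -1, μ(68) = 0, μ(69) = 1, μ(70) = -1, μ(71) = -1, μ(72) = 0, μ(73) = -1, μ(74) = 1, μ(75) = 0, μ(76) = 0, μ(77) = 1, μ(78) = -1, μ(79) = -1, μ(80) = 0, μ(81) = 0, μ(82) = 1, μ(83) = -1, μ(84) = 0, μ(85) = 1, μ(86) = 1, μ(87) = 1, μ(88) = 0, μ(89) = -1, μ(90) = 0, μ(91) = 1, μ(92) = 0, μ(93) = 1, μ(94) = 1, μ(95) = 1, μ(96) = 0, μ(97) = -1, μ(98) = 0, μ(99) = 0, μ(100) = 0, μ(101) = -1, μ(102) = -1, μ(103) = -1, μ(104) = 0, μ(105) = -1, μ(106) = 1, μ(107) = -1, μ(108) = 0, μ(109) = -1, μ(110) = -1, μ(111) = 1, μ(112) = 0. Summing all 112 values: -4. (Mertens function M(x) = Σ_{n ≤ x} μ(n); on average M(x) should be small (PNT ⟺ M(x) = o(x)).)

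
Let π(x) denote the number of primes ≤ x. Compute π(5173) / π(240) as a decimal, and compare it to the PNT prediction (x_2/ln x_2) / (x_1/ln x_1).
π(5173)/π(240) = 689/52 ≈ 13.2500;  PNT prediction ≈ 13.8145.

π(240) = 52 and π(5173) = 689, so π(5173)/π(240) ≈ 13.2500. The PNT-predicted ratio is (5173/ln(5173)) / (240/ln(240)) ≈ 13.8145. The two agree to within a few percent, as expected.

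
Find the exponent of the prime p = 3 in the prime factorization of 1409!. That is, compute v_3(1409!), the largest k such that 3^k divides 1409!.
v_3(1409!) = 700

Legendre's formula: v_p(n!) = Σ_{k ≥ 1} ⌊n / p^k⌋. For p = 3, n = 1409, the terms are:
  ⌊1409/3^1⌋ = ⌊1409/3⌋ = 469
  ⌊1409/3^2⌋ = ⌊1409/9⌋ = 156
  ⌊1409/3^3⌋ = ⌊1409/27⌋ = 52
  ⌊1409/3^4⌋ = ⌊1409/81⌋ = 17
  ⌊1409/3^5⌋ = ⌊1409/243⌋ = 5
  ⌊1409/3^6⌋ = ⌊1409/729⌋ = 1
(the next term ⌊1409/3^7⌋ = 0, terminating the sum). Summing: v_3(1409!) = 469 + 156 + 52 + 17 + 5 + 1 = 700.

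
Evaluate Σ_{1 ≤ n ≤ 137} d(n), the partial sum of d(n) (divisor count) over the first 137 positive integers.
Σ_{n ≤ 137} d(n) = 697

Compute d(n) for each 1 ≤ n ≤ 137: d(1) = 1, d(2) = 2, d(3) = 2, d(4) = 3, d(5) = 2, d(6) = 4, d(7) = 2, d(8) = 4, d(9) = 3, d(10) = 4, d(11) = 2, d(12) = 6, d(13) = 2, d(14) = 4, d(15) = 4, d(16) = 5, d(17) = 2, d(18) = 6, d(19) = 2, d(20) = 6, d(21) = 4, d(22) = 4, d(23) = 2, d(24) = 8, d(25) = 3, d(26) = 4, d(27) = 4, d(28) = 6, d(29) = 2, d(30) = 8, d(31) = 2, d(32) = 6, d(33) = 4, d(34) = 4, d(35) = 4, d(36) = 9, d(37) = 2, d(38) = 4, d(39) = 4, d(40) = 8, d(41) = 2, d(42) = 8, d(43) = 2, d(44) = 6, d(45) = 6, d(46) = 4, d(47) = 2, d(48) = 10, d(49) = 3, d(50) = 6, d(51) = 4, d(52) = 6, d(53) = 2, d(54) = 8, d(55) = 4, d(56) = 8, d(57) = 4, d(58) = 4, d(59) = 2, d(60) = 12, d(61) = 2, d(62) = 4, d(63) = 6, d(64) = 7, d(65) = 4, d(66) = 8, d(67) = 2, d(68) = 6, d(69) = 4, d(70) = 8, d(71) = 2, d(72) = 12, d(73) = 2, d(74) = 4, d(75) = 6, d(76) = 6, d(77) = 4, d(78) = 8, d(79) = 2, d(80) = 10, d(81) = 5, d(82) = 4, d(83) = 2, d(84) = 12, d(85) = 4, d(86) = 4, d(87) = 4, d(88) = 8, d(89) = 2, d(90) = 12, d(91) = 4, d(92) = 6, d(93) = 4, d(94) = 4, d(95) = 4, d(96) = 12, d(97) = 2, d(98) = 6, d(99) = 6, d(100) = 9, d(101) = 2, d(102) = 8, d(103) = 2, d(104) = 8, d(105) = 8, d(106) = 4, d(107) = 2, d(108) = 12, d(109) = 2, d(110) = 8, d(111) = 4, d(112) = 10, d(113) = 2, d(114) = 8, d(115) = 4, d(116) = 6, d(117) = 6, d(118) = 4, d(119) = 4, d(120) = 16, d(121) = 3, d(122) = 4, d(123) = 4, d(124) = 6, d(125) = 4, d(126) = 12, d(127) = 2, d(128) = 8, d(129) = 4, d(130) = 8, d(131) = 2, d(132) = 12, d(133) = 4, d(134) = 4, d(135) = 8, d(136) = 8, d(137) = 2. Summing all 137 values: 697. (Dirichlet's divisor formula: Σ_{n ≤ x} d(n) = x ln(x) + (2γ − 1) x + O(√x). For x = 137, the asymptotic estimate is ≈ 695.19.)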